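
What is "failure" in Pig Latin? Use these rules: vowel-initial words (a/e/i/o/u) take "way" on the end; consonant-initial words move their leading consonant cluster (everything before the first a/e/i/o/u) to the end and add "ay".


Word: "failure"
Starts with consonant(s) → move to end, add 'ay'
Consonant cluster: "f"
Pig Latin = "ailurefay"


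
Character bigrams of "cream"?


Word: "cream" (length 5)
Number of bigrams = 5 - 2 + 1 = 4
  Position 0: "cr"
  Position 1: "re"
  Position 2: "ea"
  Position 3: "am"
Bigrams = "cr", "re", "ea", "am"


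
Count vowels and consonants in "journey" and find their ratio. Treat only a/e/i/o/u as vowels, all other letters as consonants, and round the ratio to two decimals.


Word: "journey"
Vowels (a,e,i,o,u): 3
Consonants: 4
Ratio = 3/4
= 0.75


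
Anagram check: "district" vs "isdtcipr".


Word 1: "district" → sorted: cdiirstt
Word 2: "isdtcipr" → sorted: cdiiprst
Same letters? cdiirstt != cdiiprst
Anagram = No


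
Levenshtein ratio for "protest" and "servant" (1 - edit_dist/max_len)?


Word 1: "protest" (length 7)
Word 2: "servant" (length 7)
One optimal edit sequence:
  1. substitute 'p' -> 's'  (+1)
  2. substitute 'r' -> 'e'  (+1)
  3. substitute 'o' -> 'r'  (+1)
  4. substitute 't' -> 'v'  (+1)
  5. substitute 'e' -> 'a'  (+1)
  6. substitute 's' -> 'n'  (+1)
  7. keep 't'
Edit distance = 6
Max length = max(7, 7) = 7
Similarity = 1 - 6/7
= 0.1429


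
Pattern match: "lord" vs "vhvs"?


Pattern of "lord": [0, 1, 2, 3]
Pattern of "vhvs": [0, 1, 0, 2]
Patterns do not match
Same pattern = No


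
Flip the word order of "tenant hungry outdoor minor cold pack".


Original: "tenant hungry outdoor minor cold pack"
Words (1..n): tenant | hungry | outdoor | minor | cold | pack
Reversed (n..1): pack | cold | minor | outdoor | hungry | tenant
Result = "pack cold minor outdoor hungry tenant"


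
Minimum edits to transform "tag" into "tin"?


Word 1: "tag" (length 3)
Word 2: "tin" (length 3)
One optimal edit sequence (insert/delete/substitute each cost 1):
  1. keep 't'
  2. substitute 'a' -> 'i'  (+1)
  3. substitute 'g' -> 'n'  (+1)
Total edit operations: 2
Edit distance = 2


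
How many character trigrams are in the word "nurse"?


Word: "nurse" (length 5)
Number of 3-grams = length - 3 + 1 = 5 - 3 + 1
= 3


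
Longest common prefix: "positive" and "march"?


Word 1: "positive"
Word 2: "march"
Comparing from start:
  Pos 0: 'p' != 'm' (stop)
LCP = "" (length 0)


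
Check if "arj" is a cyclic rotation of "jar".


Word: "jar", Candidate: "arj"
Method: check if candidate is substring of word+word
"jarjar" contains "arj"? Yes
Is rotation = Yes


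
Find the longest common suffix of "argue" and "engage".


Word 1: "argue"
Word 2: "engage"
Comparing from end:
  Pos -1: 'e' == 'e'
  Pos -2: 'u' != 'g' (stop)
LCS = "e" (length 1)


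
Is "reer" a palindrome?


Word: "reer"
Reversed: "reer"
Forward == Backward? reer == reer
Palindrome = Yes


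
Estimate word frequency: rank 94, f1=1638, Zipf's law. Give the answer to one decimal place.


Zipf's law: f(r) = f(1) / r
f(1) = 1638
f(94) = 1638 / 94
= 17.4 occurrences


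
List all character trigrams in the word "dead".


Word: "dead" (length 4)
Number of trigrams = 4 - 3 + 1 = 2
  Position 0: "dea"
  Position 1: "ead"
Trigrams = "dea", "ead"


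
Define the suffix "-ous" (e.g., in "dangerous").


Suffix: -ous
As in: dangerous -> danger + -ous
Meaning = having quality of


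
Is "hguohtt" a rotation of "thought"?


Word: "thought", Candidate: "hguohtt"
Method: check if candidate is substring of word+word
"thoughtthought" contains "hguohtt"? No
Is rotation = No


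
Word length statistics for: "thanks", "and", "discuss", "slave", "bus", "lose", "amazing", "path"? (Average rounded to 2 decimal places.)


Lengths: "thanks"=6, "and"=3, "discuss"=7, "slave"=5, "bus"=3, "lose"=4, "amazing"=7, "path"=4
Sum = 39, Count = 8
Average = 39/8 = 4.88
= avg=4.88, min=3, max=7


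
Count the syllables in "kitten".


Word: "kitten"
Syllable breakdown: kit / ten
Counting: 2 parts
= 2 syllables


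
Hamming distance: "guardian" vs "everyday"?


Comparing character by character (same length = 8):
  Pos 0: 'g' vs 'e' !=
  Pos 1: 'u' vs 'v' !=
  Pos 2: 'a' vs 'e' !=
  Pos 3: 'r' vs 'r' =
  Pos 4: 'd' vs 'y' !=
  Pos 5: 'i' vs 'd' !=
  Pos 6: 'a' vs 'a' =
  Pos 7: 'n' vs 'y' !=
Hamming distance = 6


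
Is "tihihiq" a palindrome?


Word: "tihihiq"
Reversed: "qihihit"
Forward == Backward? tihihiq != qihihit
Palindrome = No


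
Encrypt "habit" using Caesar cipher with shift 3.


Word: "habit"
Shift: 3
Each letter → (letter + shift) mod 26:
  'h' (7) + 3 = 10 → 'k'
  'a' (0) + 3 = 3 → 'd'
  'b' (1) + 3 = 4 → 'e'
  'i' (8) + 3 = 11 → 'l'
  't' (19) + 3 = 22 → 'w'
Result = "kdelw"


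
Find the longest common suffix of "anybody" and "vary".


Word 1: "anybody"
Word 2: "vary"
Comparing from end:
  Pos -1: 'y' == 'y'
  Pos -2: 'd' != 'r' (stop)
LCS = "y" (length 1)


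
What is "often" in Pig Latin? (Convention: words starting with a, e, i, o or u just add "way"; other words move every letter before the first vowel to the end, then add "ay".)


Word: "often"
Starts with vowel → add 'way'
Pig Latin = "oftenway"


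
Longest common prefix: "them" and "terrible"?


Word 1: "them"
Word 2: "terrible"
Comparing from start:
  Pos 0: 't' == 't'
  Pos 1: 'h' != 'e' (stop)
LCP = "t" (length 1)


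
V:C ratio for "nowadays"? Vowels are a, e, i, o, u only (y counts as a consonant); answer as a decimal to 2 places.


Word: "nowadays"
Vowels (a,e,i,o,u): 3
Consonants: 5
Ratio = 3/5
= 0.60


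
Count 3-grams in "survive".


Word: "survive" (length 7)
Number of 3-grams = length - 3 + 1 = 7 - 3 + 1
= 5


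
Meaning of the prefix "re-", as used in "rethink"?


Prefix: re-
Example: rethink = re- + think
Meaning = again


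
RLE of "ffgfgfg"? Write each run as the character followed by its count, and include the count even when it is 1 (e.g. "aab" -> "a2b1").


String: "ffgfgfg"
Scanning for consecutive runs:
  'f' x 2
  'g' x 1
  'f' x 1
  'g' x 1
  'f' x 1
  'g' x 1
RLE = "f2g1f1g1f1g1"


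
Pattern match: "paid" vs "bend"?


Pattern of "paid": [0, 1, 2, 3]
Pattern of "bend": [0, 1, 2, 3]
Patterns match
Same pattern = Yes


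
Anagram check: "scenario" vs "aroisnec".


Word 1: "scenario" → sorted: aceinors
Word 2: "aroisnec" → sorted: aceinors
Same letters? aceinors == aceinors
Anagram = Yes


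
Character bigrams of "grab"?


Word: "grab" (length 4)
Number of bigrams = 4 - 2 + 1 = 3
  Position 0: "gr"
  Position 1: "ra"
  Position 2: "ab"
Bigrams = "gr", "ra", "ab"


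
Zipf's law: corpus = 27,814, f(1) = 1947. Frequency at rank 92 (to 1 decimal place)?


Zipf's law: f(r) = f(1) / r
f(1) = 1947
f(92) = 1947 / 92
= 21.2 occurrences


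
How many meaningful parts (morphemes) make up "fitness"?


Word: "fitness"
Morphemes: fit + -ness
Each morpheme carries meaning
= 2 morphemes


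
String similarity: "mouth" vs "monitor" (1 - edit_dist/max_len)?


Word 1: "mouth" (length 5)
Word 2: "monitor" (length 7)
One optimal edit sequence:
  1. keep 'm'
  2. keep 'o'
  3. insert 'n'  (+1)
  4. substitute 'u' -> 'i'  (+1)
  5. keep 't'
  6. insert 'o'  (+1)
  7. substitute 'h' -> 'r'  (+1)
Edit distance = 4
Max length = max(5, 7) = 7
Similarity = 1 - 4/7
= 0.4286


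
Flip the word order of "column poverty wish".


Original: "column poverty wish"
Words (1..n): column | poverty | wish
Reversed (n..1): wish | poverty | column
Result = "wish poverty column"


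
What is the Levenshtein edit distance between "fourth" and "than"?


Word 1: "fourth" (length 6)
Word 2: "than" (length 4)
One optimal edit sequence (insert/delete/substitute each cost 1):
  1. delete 'f'  (+1)
  2. delete 'o'  (+1)
  3. substitute 'u' -> 't'  (+1)
  4. substitute 'r' -> 'h'  (+1)
  5. substitute 't' -> 'a'  (+1)
  6. substitute 'h' -> 'n'  (+1)
Total edit operations: 6
Edit distance = 6


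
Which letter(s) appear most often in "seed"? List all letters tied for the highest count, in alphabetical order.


Word: "seed"
Letter counts:
  'd': 1
  'e': 2
  's': 1
Maximum count = 2
Most frequent = 'e' (2 times each)


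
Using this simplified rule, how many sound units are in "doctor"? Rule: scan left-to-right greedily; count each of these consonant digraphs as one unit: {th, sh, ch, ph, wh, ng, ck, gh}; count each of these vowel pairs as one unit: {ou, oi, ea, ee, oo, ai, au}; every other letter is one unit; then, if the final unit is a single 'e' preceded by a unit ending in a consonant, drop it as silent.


Word: "doctor" (6 letters)
Left-to-right scan:
  [1] 'd' (letter)
  [2] 'o' (letter)
  [3] 'c' (letter)
  [4] 't' (letter)
  [5] 'o' (letter)
  [6] 'r' (letter)
Units from scan: 6
Sound units = 6 units


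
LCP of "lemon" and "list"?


Word 1: "lemon"
Word 2: "list"
Comparing from start:
  Pos 0: 'l' == 'l'
  Pos 1: 'e' != 'i' (stop)
LCP = "l" (length 1)


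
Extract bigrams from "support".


Word: "support" (length 7)
Number of bigrams = 7 - 2 + 1 = 6
  Position 0: "su"
  Position 1: "up"
  Position 2: "pp"
  Position 3: "po"
  Position 4: "or"
  Position 5: "rt"
Bigrams = "su", "up", "pp", "po", "or", "rt"


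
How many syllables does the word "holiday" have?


Word: "holiday"
Syllable breakdown: hol | i | day
Counting: 3 parts
= 3 syllables


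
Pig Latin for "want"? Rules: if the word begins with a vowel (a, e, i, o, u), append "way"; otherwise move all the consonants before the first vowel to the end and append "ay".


Word: "want"
Starts with consonant(s) → move to end, add 'ay'
Consonant cluster: "w"
Pig Latin = "antway"


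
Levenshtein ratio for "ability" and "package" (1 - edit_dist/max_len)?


Word 1: "ability" (length 7)
Word 2: "package" (length 7)
One optimal edit sequence:
  1. substitute 'a' -> 'p'  (+1)
  2. substitute 'b' -> 'a'  (+1)
  3. substitute 'i' -> 'c'  (+1)
  4. substitute 'l' -> 'k'  (+1)
  5. substitute 'i' -> 'a'  (+1)
  6. substitute 't' -> 'g'  (+1)
  7. substitute 'y' -> 'e'  (+1)
Edit distance = 7
Max length = max(7, 7) = 7
Similarity = 1 - 7/7
= 0.0000


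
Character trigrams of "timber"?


Word: "timber" (length 6)
Number of trigrams = 6 - 3 + 1 = 4
  Position 0: "tim"
  Position 1: "imb"
  Position 2: "mbe"
  Position 3: "ber"
Trigrams = "tim", "imb", "mbe", "ber"


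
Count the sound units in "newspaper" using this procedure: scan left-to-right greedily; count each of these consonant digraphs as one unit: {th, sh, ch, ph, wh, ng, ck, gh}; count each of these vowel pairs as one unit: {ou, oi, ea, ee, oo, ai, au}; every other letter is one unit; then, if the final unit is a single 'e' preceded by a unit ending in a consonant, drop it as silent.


Word: "newspaper" (9 letters)
Left-to-right scan:
  (1) 'n' (letter)
  (2) 'e' (letter)
  (3) 'w' (letter)
  (4) 's' (letter)
  (5) 'p' (letter)
  (6) 'a' (letter)
  (7) 'p' (letter)
  (8) 'e' (letter)
  (9) 'r' (letter)
Units from scan: 9
Sound units = 9 units


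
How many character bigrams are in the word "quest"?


Word: "quest" (length 5)
Number of 2-grams = length - 2 + 1 = 5 - 2 + 1
= 4


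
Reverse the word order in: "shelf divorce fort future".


Original: "shelf divorce fort future"
Words (1..n): shelf | divorce | fort | future
Reversed (n..1): future | fort | divorce | shelf
Result = "future fort divorce shelf"


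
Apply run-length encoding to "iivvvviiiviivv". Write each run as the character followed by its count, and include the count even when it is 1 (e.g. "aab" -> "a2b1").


String: "iivvvviiiviivv"
Scanning for consecutive runs:
  'i' x 2
  'v' x 4
  'i' x 3
  'v' x 1
  'i' x 2
  'v' x 2
RLE = "i2v4i3v1i2v2"


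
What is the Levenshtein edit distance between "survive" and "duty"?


Word 1: "survive" (length 7)
Word 2: "duty" (length 4)
One optimal edit sequence (insert/delete/substitute each cost 1):
  1. substitute 's' -> 'd'  (+1)
  2. keep 'u'
  3. delete 'r'  (+1)
  4. delete 'v'  (+1)
  5. delete 'i'  (+1)
  6. substitute 'v' -> 't'  (+1)
  7. substitute 'e' -> 'y'  (+1)
Total edit operations: 6
Edit distance = 6


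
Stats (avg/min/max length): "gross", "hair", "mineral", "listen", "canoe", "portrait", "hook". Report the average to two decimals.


Lengths: "gross"=5, "hair"=4, "mineral"=7, "listen"=6, "canoe"=5, "portrait"=8, "hook"=4
Sum = 39, Count = 7
Average = 39/7 = 5.57
= avg=5.57, min=4, max=8


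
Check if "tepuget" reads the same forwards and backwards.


Word: "tepuget"
Reversed: "tegupet"
Forward == Backward? tepuget != tegupet
Palindrome = No


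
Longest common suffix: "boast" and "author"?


Word 1: "boast"
Word 2: "author"
Comparing from end:
  Pos -1: 't' != 'r' (stop)
LCS = "" (length 0)


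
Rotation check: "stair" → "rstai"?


Word: "stair", Candidate: "rstai"
Method: check if candidate is substring of word+word
"stairstair" contains "rstai"? Yes
Is rotation = Yes


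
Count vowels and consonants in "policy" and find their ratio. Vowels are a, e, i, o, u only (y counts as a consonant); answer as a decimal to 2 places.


Word: "policy"
Vowels (a,e,i,o,u): 2
Consonants: 4
Ratio = 2/4
= 0.50


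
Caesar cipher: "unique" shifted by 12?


Word: "unique"
Shift: 12
Each letter → (letter + shift) mod 26:
  'u' (20) + 12 = 6 → 'g'
  'n' (13) + 12 = 25 → 'z'
  'i' (8) + 12 = 20 → 'u'
  'q' (16) + 12 = 2 → 'c'
  'u' (20) + 12 = 6 → 'g'
  'e' (4) + 12 = 16 → 'q'
Result = "gzucgq"


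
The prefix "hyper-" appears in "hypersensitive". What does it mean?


Prefix: hyper-
As in: hypersensitive -> hyper- + sensitive
Meaning = over / excessive


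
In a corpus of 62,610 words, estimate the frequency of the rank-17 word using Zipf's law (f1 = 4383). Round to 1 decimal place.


Zipf's law: f(r) = f(1) / r
f(1) = 4383
f(17) = 4383 / 17
= 257.8 occurrences


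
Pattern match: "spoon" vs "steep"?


Pattern of "spoon": [0, 1, 2, 2, 3]
Pattern of "steep": [0, 1, 2, 2, 3]
Patterns match
Same pattern = Yes


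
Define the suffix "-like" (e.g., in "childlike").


Suffix: -like
As in: childlike -> child + -like
Meaning = resembling


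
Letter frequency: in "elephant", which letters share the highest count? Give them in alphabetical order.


Word: "elephant"
Letter counts:
  'a': 1
  'e': 2
  'h': 1
  'l': 1
  'n': 1
  'p': 1
  't': 1
Maximum count = 2
Most frequent = 'e' (2 times each)


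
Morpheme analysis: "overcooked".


Word: "overcooked"
Morphemes: over- | cook | -ed
Each morpheme carries meaning
= 3 morphemes


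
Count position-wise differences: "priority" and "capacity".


Comparing character by character (same length = 8):
  Pos 0: 'p' vs 'c' !=
  Pos 1: 'r' vs 'a' !=
  Pos 2: 'i' vs 'p' !=
  Pos 3: 'o' vs 'a' !=
  Pos 4: 'r' vs 'c' !=
  Pos 5: 'i' vs 'i' =
  Pos 6: 't' vs 't' =
  Pos 7: 'y' vs 'y' =
Hamming distance = 5


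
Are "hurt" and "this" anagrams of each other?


Word 1: "hurt" → sorted: hrtu
Word 2: "this" → sorted: hist
Same letters? hrtu != hist
Anagram = No


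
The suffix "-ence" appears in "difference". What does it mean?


Suffix: -ence
Example: difference = differ + -ence
Meaning = state of


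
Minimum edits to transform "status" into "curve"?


Word 1: "status" (length 6)
Word 2: "curve" (length 5)
One optimal edit sequence (insert/delete/substitute each cost 1):
  1. delete 's'  (+1)
  2. substitute 't' -> 'c'  (+1)
  3. substitute 'a' -> 'u'  (+1)
  4. substitute 't' -> 'r'  (+1)
  5. substitute 'u' -> 'v'  (+1)
  6. substitute 's' -> 'e'  (+1)
Total edit operations: 6
Edit distance = 6


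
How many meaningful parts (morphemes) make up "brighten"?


Word: "brighten"
Morphemes: bright / -en
Each morpheme carries meaning
= 2 morphemes


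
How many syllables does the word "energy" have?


Word: "energy"
Syllable breakdown: en · er · gy
Counting: 3 parts
= 3 syllables


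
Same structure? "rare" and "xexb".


Pattern of "rare": [0, 1, 0, 2]
Pattern of "xexb": [0, 1, 0, 2]
Patterns match
Same pattern = Yes


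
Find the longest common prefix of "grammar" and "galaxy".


Word 1: "grammar"
Word 2: "galaxy"
Comparing from start:
  Pos 0: 'g' == 'g'
  Pos 1: 'r' != 'a' (stop)
LCP = "g" (length 1)


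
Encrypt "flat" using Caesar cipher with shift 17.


Word: "flat"
Shift: 17
Each letter → (letter + shift) mod 26:
  'f' (5) + 17 = 22 → 'w'
  'l' (11) + 17 = 2 → 'c'
  'a' (0) + 17 = 17 → 'r'
  't' (19) + 17 = 10 → 'k'
Result = "wcrk"


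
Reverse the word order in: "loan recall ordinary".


Original: "loan recall ordinary"
Words (1..n): loan | recall | ordinary
Reversed (n..1): ordinary | recall | loan
Result = "ordinary recall loan"


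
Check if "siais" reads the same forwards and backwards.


Word: "siais"
Reversed: "siais"
Forward == Backward? siais == siais
Palindrome = Yes


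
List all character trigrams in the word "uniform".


Word: "uniform" (length 7)
Number of trigrams = 7 - 3 + 1 = 5
  Position 0: "uni"
  Position 1: "nif"
  Position 2: "ifo"
  Position 3: "for"
  Position 4: "orm"
Trigrams = "uni", "nif", "ifo", "for", "orm"


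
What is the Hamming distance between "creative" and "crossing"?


Comparing character by character (same length = 8):
  Pos 0: 'c' vs 'c' =
  Pos 1: 'r' vs 'r' =
  Pos 2: 'e' vs 'o' !=
  Pos 3: 'a' vs 's' !=
  Pos 4: 't' vs 's' !=
  Pos 5: 'i' vs 'i' =
  Pos 6: 'v' vs 'n' !=
  Pos 7: 'e' vs 'g' !=
Hamming distance = 5


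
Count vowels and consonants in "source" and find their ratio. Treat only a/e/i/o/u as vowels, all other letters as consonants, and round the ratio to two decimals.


Word: "source"
Vowels (a,e,i,o,u): 3
Consonants: 3
Ratio = 3/3
= 1.00


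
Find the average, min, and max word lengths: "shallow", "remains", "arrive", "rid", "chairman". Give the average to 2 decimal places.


Lengths: "shallow"=7, "remains"=7, "arrive"=6, "rid"=3, "chairman"=8
Sum = 31, Count = 5
Average = 31/5 = 6.20
= avg=6.20, min=3, max=8


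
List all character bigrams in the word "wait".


Word: "wait" (length 4)
Number of bigrams = 4 - 2 + 1 = 3
  Position 0: "wa"
  Position 1: "ai"
  Position 2: "it"
Bigrams = "wa", "ai", "it"


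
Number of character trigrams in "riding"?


Word: "riding" (length 6)
Number of 3-grams = length - 3 + 1 = 6 - 3 + 1
= 4


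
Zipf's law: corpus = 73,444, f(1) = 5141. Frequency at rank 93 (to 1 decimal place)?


Zipf's law: f(r) = f(1) / r
f(1) = 5141
f(93) = 5141 / 93
= 55.3 occurrences


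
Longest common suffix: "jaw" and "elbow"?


Word 1: "jaw"
Word 2: "elbow"
Comparing from end:
  Pos -1: 'w' == 'w'
  Pos -2: 'a' != 'o' (stop)
LCS = "w" (length 1)


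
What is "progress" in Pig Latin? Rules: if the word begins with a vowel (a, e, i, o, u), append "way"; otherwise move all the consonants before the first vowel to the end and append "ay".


Word: "progress"
Starts with consonant(s) → move to end, add 'ay'
Consonant cluster: "pr"
Pig Latin = "ogresspray"


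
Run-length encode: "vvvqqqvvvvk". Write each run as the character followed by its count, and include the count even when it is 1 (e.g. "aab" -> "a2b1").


String: "vvvqqqvvvvk"
Scanning for consecutive runs:
  'v' x 3
  'q' x 3
  'v' x 4
  'k' x 1
RLE = "v3q3v4k1"


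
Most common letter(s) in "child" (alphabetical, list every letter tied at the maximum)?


Word: "child"
Letter counts:
  'c': 1
  'd': 1
  'h': 1
  'i': 1
  'l': 1
Maximum count = 1
Most frequent = 'c', 'd', 'h', 'i', 'l' (1 time each)


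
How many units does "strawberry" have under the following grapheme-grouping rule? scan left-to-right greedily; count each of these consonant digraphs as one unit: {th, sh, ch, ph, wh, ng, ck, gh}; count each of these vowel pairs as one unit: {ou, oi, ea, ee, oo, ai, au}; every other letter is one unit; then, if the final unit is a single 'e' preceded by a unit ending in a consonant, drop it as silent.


Word: "strawberry" (10 letters)
Left-to-right scan:
  1. 's' (letter)
  2. 't' (letter)
  3. 'r' (letter)
  4. 'a' (letter)
  5. 'w' (letter)
  6. 'b' (letter)
  7. 'e' (letter)
  8. 'r' (letter)
  9. 'r' (letter)
  10. 'y' (letter)
Units from scan: 10
Sound units = 10 units


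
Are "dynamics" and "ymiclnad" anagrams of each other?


Word 1: "dynamics" → sorted: acdimnsy
Word 2: "ymiclnad" → sorted: acdilmny
Same letters? acdimnsy != acdilmny
Anagram = No


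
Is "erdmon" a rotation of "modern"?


Word: "modern", Candidate: "erdmon"
Method: check if candidate is substring of word+word
"modernmodern" contains "erdmon"? No
Is rotation = No


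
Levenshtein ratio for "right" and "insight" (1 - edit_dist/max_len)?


Word 1: "right" (length 5)
Word 2: "insight" (length 7)
One optimal edit sequence:
  1. insert 'i'  (+1)
  2. insert 'n'  (+1)
  3. substitute 'r' -> 's'  (+1)
  4. keep 'i'
  5. keep 'g'
  6. keep 'h'
  7. keep 't'
Edit distance = 3
Max length = max(5, 7) = 7
Similarity = 1 - 3/7
= 0.5714


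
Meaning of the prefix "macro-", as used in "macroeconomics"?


Prefix: macro-
Example: macroeconomics = macro- + economics
Meaning = large


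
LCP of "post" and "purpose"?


Word 1: "post"
Word 2: "purpose"
Comparing from start:
  Pos 0: 'p' == 'p'
  Pos 1: 'o' != 'u' (stop)
LCP = "p" (length 1)


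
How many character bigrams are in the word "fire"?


Word: "fire" (length 4)
Number of 2-grams = length - 2 + 1 = 4 - 2 + 1
= 3


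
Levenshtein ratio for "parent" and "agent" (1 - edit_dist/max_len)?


Word 1: "parent" (length 6)
Word 2: "agent" (length 5)
One optimal edit sequence:
  1. delete 'p'  (+1)
  2. keep 'a'
  3. substitute 'r' -> 'g'  (+1)
  4. keep 'e'
  5. keep 'n'
  6. keep 't'
Edit distance = 2
Max length = max(6, 5) = 6
Similarity = 1 - 2/6
= 0.6667


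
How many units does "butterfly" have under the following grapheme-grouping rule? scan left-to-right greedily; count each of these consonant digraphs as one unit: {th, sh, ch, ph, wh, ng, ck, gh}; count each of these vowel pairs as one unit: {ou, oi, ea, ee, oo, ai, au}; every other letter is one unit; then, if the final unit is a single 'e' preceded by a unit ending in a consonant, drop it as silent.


Word: "butterfly" (9 letters)
Left-to-right scan:
  [1] 'b' (letter)
  [2] 'u' (letter)
  [3] 't' (letter)
  [4] 't' (letter)
  [5] 'e' (letter)
  [6] 'r' (letter)
  [7] 'f' (letter)
  [8] 'l' (letter)
  [9] 'y' (letter)
Units from scan: 9
Sound units = 9 units


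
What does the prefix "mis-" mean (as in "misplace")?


Prefix: mis-
As in: misplace -> mis- + place
Meaning = wrongly


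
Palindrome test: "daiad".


Word: "daiad"
Reversed: "daiad"
Forward == Backward? daiad == daiad
Palindrome = Yes


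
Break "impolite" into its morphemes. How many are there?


Word: "impolite"
Morphemes: im- | polite
Each morpheme carries meaning
= 2 morphemes


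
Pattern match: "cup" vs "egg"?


Pattern of "cup": [0, 1, 2]
Pattern of "egg": [0, 1, 1]
Patterns do not match
Same pattern = No


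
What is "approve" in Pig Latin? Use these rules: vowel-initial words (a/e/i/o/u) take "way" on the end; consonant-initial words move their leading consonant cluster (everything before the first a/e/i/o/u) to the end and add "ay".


Word: "approve"
Starts with vowel → add 'way'
Pig Latin = "approveway"


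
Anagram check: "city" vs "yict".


Word 1: "city" → sorted: city
Word 2: "yict" → sorted: city
Same letters? city == city
Anagram = Yes


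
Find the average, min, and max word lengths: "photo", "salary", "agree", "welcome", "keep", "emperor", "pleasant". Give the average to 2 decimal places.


Lengths: "photo"=5, "salary"=6, "agree"=5, "welcome"=7, "keep"=4, "emperor"=7, "pleasant"=8
Sum = 42, Count = 7
Average = 42/7 = 6.00
= avg=6.00, min=4, max=8


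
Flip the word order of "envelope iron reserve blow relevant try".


Original: "envelope iron reserve blow relevant try"
Words (1..n): envelope | iron | reserve | blow | relevant | try
Reversed (n..1): try | relevant | blow | reserve | iron | envelope
Result = "try relevant blow reserve iron envelope"


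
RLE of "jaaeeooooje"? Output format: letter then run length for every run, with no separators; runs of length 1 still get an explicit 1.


String: "jaaeeooooje"
Scanning for consecutive runs:
  'j' x 1
  'a' x 2
  'e' x 2
  'o' x 4
  'j' x 1
  'e' x 1
RLE = "j1a2e2o4j1e1"


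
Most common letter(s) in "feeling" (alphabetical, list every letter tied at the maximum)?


Word: "feeling"
Letter counts:
  'e': 2
  'f': 1
  'g': 1
  'i': 1
  'l': 1
  'n': 1
Maximum count = 2
Most frequent = 'e' (2 times each)


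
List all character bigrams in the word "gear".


Word: "gear" (length 4)
Number of bigrams = 4 - 2 + 1 = 3
  Position 0: "ge"
  Position 1: "ea"
  Position 2: "ar"
Bigrams = "ge", "ea", "ar"


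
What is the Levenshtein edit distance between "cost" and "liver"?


Word 1: "cost" (length 4)
Word 2: "liver" (length 5)
One optimal edit sequence (insert/delete/substitute each cost 1):
  1. insert 'l'  (+1)
  2. substitute 'c' -> 'i'  (+1)
  3. substitute 'o' -> 'v'  (+1)
  4. substitute 's' -> 'e'  (+1)
  5. substitute 't' -> 'r'  (+1)
Total edit operations: 5
Edit distance = 5


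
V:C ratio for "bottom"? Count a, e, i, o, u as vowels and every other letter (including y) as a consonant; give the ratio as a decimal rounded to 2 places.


Word: "bottom"
Vowels (a,e,i,o,u): 2
Consonants: 4
Ratio = 2/4
= 0.50


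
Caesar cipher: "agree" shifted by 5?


Word: "agree"
Shift: 5
Each letter → (letter + shift) mod 26:
  'a' (0) + 5 = 5 → 'f'
  'g' (6) + 5 = 11 → 'l'
  'r' (17) + 5 = 22 → 'w'
  'e' (4) + 5 = 9 → 'j'
  'e' (4) + 5 = 9 → 'j'
Result = "flwjj"


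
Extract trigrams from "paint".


Word: "paint" (length 5)
Number of trigrams = 5 - 3 + 1 = 3
  Position 0: "pai"
  Position 1: "ain"
  Position 2: "int"
Trigrams = "pai", "ain", "int"


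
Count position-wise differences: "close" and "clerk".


Comparing character by character (same length = 5):
  Pos 0: 'c' vs 'c' =
  Pos 1: 'l' vs 'l' =
  Pos 2: 'o' vs 'e' !=
  Pos 3: 's' vs 'r' !=
  Pos 4: 'e' vs 'k' !=
Hamming distance = 3


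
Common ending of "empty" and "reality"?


Word 1: "empty"
Word 2: "reality"
Comparing from end:
  Pos -1: 'y' == 'y'
  Pos -2: 't' == 't'
  Pos -3: 'p' != 'i' (stop)
LCS = "ty" (length 2)


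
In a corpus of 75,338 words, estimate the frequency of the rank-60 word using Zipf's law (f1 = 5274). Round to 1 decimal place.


Zipf's law: f(r) = f(1) / r
f(1) = 5274
f(60) = 5274 / 60
= 87.9 occurrences


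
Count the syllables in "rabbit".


Word: "rabbit"
Syllable breakdown: rab · bit
Counting: 2 parts
= 2 syllables


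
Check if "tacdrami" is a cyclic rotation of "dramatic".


Word: "dramatic", Candidate: "tacdrami"
Method: check if candidate is substring of word+word
"dramaticdramatic" contains "tacdrami"? No
Is rotation = No


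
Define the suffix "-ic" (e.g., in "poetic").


Suffix: -ic
As in: poetic -> poet + -ic
Meaning = relating to


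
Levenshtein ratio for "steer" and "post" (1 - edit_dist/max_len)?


Word 1: "steer" (length 5)
Word 2: "post" (length 4)
One optimal edit sequence:
  1. delete 's'  (+1)
  2. substitute 't' -> 'p'  (+1)
  3. substitute 'e' -> 'o'  (+1)
  4. substitute 'e' -> 's'  (+1)
  5. substitute 'r' -> 't'  (+1)
Edit distance = 5
Max length = max(5, 4) = 5
Similarity = 1 - 5/5
= 0.0000


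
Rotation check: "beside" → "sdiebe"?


Word: "beside", Candidate: "sdiebe"
Method: check if candidate is substring of word+word
"besidebeside" contains "sdiebe"? No
Is rotation = No


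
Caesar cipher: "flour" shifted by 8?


Word: "flour"
Shift: 8
Each letter → (letter + shift) mod 26:
  'f' (5) + 8 = 13 → 'n'
  'l' (11) + 8 = 19 → 't'
  'o' (14) + 8 = 22 → 'w'
  'u' (20) + 8 = 2 → 'c'
  'r' (17) + 8 = 25 → 'z'
Result = "ntwcz"


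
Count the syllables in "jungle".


Word: "jungle"
Syllable breakdown: jun · gle
Counting: 2 parts
= 2 syllables


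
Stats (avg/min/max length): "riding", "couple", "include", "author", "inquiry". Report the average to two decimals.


Lengths: "riding"=6, "couple"=6, "include"=7, "author"=6, "inquiry"=7
Sum = 32, Count = 5
Average = 32/5 = 6.40
= avg=6.40, min=6, max=7


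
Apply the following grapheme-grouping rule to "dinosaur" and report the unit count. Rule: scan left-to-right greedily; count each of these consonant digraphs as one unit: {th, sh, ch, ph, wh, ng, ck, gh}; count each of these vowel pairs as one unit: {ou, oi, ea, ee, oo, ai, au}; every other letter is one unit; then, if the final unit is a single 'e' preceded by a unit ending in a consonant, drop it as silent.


Word: "dinosaur" (8 letters)
Left-to-right scan:
  (1) 'd' (letter)
  (2) 'i' (letter)
  (3) 'n' (letter)
  (4) 'o' (letter)
  (5) 's' (letter)
  (6) 'au' (vowel-pair)
  (7) 'r' (letter)
Units from scan: 7
Sound units = 7 units


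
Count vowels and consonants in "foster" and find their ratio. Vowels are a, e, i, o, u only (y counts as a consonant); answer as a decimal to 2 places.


Word: "foster"
Vowels (a,e,i,o,u): 2
Consonants: 4
Ratio = 2/4
= 0.50


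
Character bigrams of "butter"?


Word: "butter" (length 6)
Number of bigrams = 6 - 2 + 1 = 5
  Position 0: "bu"
  Position 1: "ut"
  Position 2: "tt"
  Position 3: "te"
  Position 4: "er"
Bigrams = "bu", "ut", "tt", "te", "er"


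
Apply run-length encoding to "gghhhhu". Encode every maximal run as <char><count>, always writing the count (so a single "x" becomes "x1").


String: "gghhhhu"
Scanning for consecutive runs:
  'g' x 2
  'h' x 4
  'u' x 1
RLE = "g2h4u1"


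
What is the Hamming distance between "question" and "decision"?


Comparing character by character (same length = 8):
  Pos 0: 'q' vs 'd' !=
  Pos 1: 'u' vs 'e' !=
  Pos 2: 'e' vs 'c' !=
  Pos 3: 's' vs 'i' !=
  Pos 4: 't' vs 's' !=
  Pos 5: 'i' vs 'i' =
  Pos 6: 'o' vs 'o' =
  Pos 7: 'n' vs 'n' =
Hamming distance = 5


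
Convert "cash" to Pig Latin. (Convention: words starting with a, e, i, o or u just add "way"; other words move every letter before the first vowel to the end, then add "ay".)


Word: "cash"
Starts with consonant(s) → move to end, add 'ay'
Consonant cluster: "c"
Pig Latin = "ashcay"


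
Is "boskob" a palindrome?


Word: "boskob"
Reversed: "boksob"
Forward == Backward? boskob != boksob
Palindrome = No


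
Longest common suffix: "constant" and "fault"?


Word 1: "constant"
Word 2: "fault"
Comparing from end:
  Pos -1: 't' == 't'
  Pos -2: 'n' != 'l' (stop)
LCS = "t" (length 1)


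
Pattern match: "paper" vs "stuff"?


Pattern of "paper": [0, 1, 0, 2, 3]
Pattern of "stuff": [0, 1, 2, 3, 3]
Patterns do not match
Same pattern = No


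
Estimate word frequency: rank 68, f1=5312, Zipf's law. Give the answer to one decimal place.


Zipf's law: f(r) = f(1) / r
f(1) = 5312
f(68) = 5312 / 68
= 78.1 occurrences


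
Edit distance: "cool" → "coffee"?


Word 1: "cool" (length 4)
Word 2: "coffee" (length 6)
One optimal edit sequence (insert/delete/substitute each cost 1):
  1. keep 'c'
  2. keep 'o'
  3. insert 'f'  (+1)
  4. insert 'f'  (+1)
  5. substitute 'o' -> 'e'  (+1)
  6. substitute 'l' -> 'e'  (+1)
Total edit operations: 4
Edit distance = 4


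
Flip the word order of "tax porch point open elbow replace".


Original: "tax porch point open elbow replace"
Words (1..n): tax | porch | point | open | elbow | replace
Reversed (n..1): replace | elbow | open | point | porch | tax
Result = "replace elbow open point porch tax"


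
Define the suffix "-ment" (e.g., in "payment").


Suffix: -ment
As in: payment -> pay + -ment
Meaning = result of action


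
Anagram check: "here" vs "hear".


Word 1: "here" → sorted: eehr
Word 2: "hear" → sorted: aehr
Same letters? eehr != aehr
Anagram = No


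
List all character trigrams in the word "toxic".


Word: "toxic" (length 5)
Number of trigrams = 5 - 3 + 1 = 3
  Position 0: "tox"
  Position 1: "oxi"
  Position 2: "xic"
Trigrams = "tox", "oxi", "xic"


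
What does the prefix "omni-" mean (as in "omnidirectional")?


Prefix: omni-
As in: omnidirectional -> omni- + directional
Meaning = all


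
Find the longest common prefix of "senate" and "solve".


Word 1: "senate"
Word 2: "solve"
Comparing from start:
  Pos 0: 's' == 's'
  Pos 1: 'e' != 'o' (stop)
LCP = "s" (length 1)


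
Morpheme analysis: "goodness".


Word: "goodness"
Morphemes: good | -ness
Each morpheme carries meaning
= 2 morphemes


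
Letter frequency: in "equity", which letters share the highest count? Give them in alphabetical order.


Word: "equity"
Letter counts:
  'e': 1
  'i': 1
  'q': 1
  't': 1
  'u': 1
  'y': 1
Maximum count = 1
Most frequent = 'e', 'i', 'q', 't', 'u', 'y' (1 time each)


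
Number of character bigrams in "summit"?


Word: "summit" (length 6)
Number of 2-grams = length - 2 + 1 = 6 - 2 + 1
= 5


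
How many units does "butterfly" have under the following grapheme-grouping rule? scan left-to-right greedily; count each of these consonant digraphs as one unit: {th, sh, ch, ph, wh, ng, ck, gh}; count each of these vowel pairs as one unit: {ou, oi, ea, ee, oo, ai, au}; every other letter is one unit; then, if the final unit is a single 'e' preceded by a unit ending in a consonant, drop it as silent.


Word: "butterfly" (9 letters)
Left-to-right scan:
  1. 'b' (letter)
  2. 'u' (letter)
  3. 't' (letter)
  4. 't' (letter)
  5. 'e' (letter)
  6. 'r' (letter)
  7. 'f' (letter)
  8. 'l' (letter)
  9. 'y' (letter)
Units from scan: 9
Sound units = 9 units


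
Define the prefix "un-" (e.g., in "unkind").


Prefix: un-
Example: unkind (un- + kind)
Meaning = not / reverse


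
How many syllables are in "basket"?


Word: "basket"
Syllable breakdown: bas / ket
Counting: 2 parts
= 2 syllables


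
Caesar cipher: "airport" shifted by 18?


Word: "airport"
Shift: 18
Each letter → (letter + shift) mod 26:
  'a' (0) + 18 = 18 → 's'
  'i' (8) + 18 = 0 → 'a'
  'r' (17) + 18 = 9 → 'j'
  'p' (15) + 18 = 7 → 'h'
  'o' (14) + 18 = 6 → 'g'
  'r' (17) + 18 = 9 → 'j'
  't' (19) + 18 = 11 → 'l'
Result = "sajhgjl"


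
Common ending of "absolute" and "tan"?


Word 1: "absolute"
Word 2: "tan"
Comparing from end:
  Pos -1: 'e' != 'n' (stop)
LCS = "" (length 0)


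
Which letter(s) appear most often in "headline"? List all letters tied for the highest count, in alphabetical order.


Word: "headline"
Letter counts:
  'a': 1
  'd': 1
  'e': 2
  'h': 1
  'i': 1
  'l': 1
  'n': 1
Maximum count = 2
Most frequent = 'e' (2 times each)


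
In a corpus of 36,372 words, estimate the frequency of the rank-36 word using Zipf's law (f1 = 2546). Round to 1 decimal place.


Zipf's law: f(r) = f(1) / r
f(1) = 2546
f(36) = 2546 / 36
= 70.7 occurrences


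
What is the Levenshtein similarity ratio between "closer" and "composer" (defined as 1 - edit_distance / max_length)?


Word 1: "closer" (length 6)
Word 2: "composer" (length 8)
One optimal edit sequence:
  1. keep 'c'
  2. insert 'o'  (+1)
  3. insert 'm'  (+1)
  4. substitute 'l' -> 'p'  (+1)
  5. keep 'o'
  6. keep 's'
  7. keep 'e'
  8. keep 'r'
Edit distance = 3
Max length = max(6, 8) = 8
Similarity = 1 - 3/8
= 0.6250


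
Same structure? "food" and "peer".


Pattern of "food": [0, 1, 1, 2]
Pattern of "peer": [0, 1, 1, 2]
Patterns match
Same pattern = Yes


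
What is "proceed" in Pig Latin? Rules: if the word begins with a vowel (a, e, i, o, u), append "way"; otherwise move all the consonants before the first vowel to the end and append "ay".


Word: "proceed"
Starts with consonant(s) → move to end, add 'ay'
Consonant cluster: "pr"
Pig Latin = "oceedpray"


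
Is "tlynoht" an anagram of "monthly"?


Word 1: "monthly" → sorted: hlmnoty
Word 2: "tlynoht" → sorted: hlnotty
Same letters? hlmnoty != hlnotty
Anagram = No


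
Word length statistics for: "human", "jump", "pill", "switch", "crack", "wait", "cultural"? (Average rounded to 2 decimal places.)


Lengths: "human"=5, "jump"=4, "pill"=4, "switch"=6, "crack"=5, "wait"=4, "cultural"=8
Sum = 36, Count = 7
Average = 36/7 = 5.14
= avg=5.14, min=4, max=8


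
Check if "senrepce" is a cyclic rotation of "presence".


Word: "presence", Candidate: "senrepce"
Method: check if candidate is substring of word+word
"presencepresence" contains "senrepce"? No
Is rotation = No


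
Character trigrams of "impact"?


Word: "impact" (length 6)
Number of trigrams = 6 - 3 + 1 = 4
  Position 0: "imp"
  Position 1: "mpa"
  Position 2: "pac"
  Position 3: "act"
Trigrams = "imp", "mpa", "pac", "act"


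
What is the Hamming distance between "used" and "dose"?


Comparing character by character (same length = 4):
  Pos 0: 'u' vs 'd' !=
  Pos 1: 's' vs 'o' !=
  Pos 2: 'e' vs 's' !=
  Pos 3: 'd' vs 'e' !=
Hamming distance = 4


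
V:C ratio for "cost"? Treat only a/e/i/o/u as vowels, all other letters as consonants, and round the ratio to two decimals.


Word: "cost"
Vowels (a,e,i,o,u): 1
Consonants: 3
Ratio = 1/3
= 0.33


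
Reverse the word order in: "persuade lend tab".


Original: "persuade lend tab"
Words (1..n): persuade | lend | tab
Reversed (n..1): tab | lend | persuade
Result = "tab lend persuade"


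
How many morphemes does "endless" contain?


Word: "endless"
Morphemes: end | -less
Each morpheme carries meaning
= 2 morphemes


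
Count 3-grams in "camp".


Word: "camp" (length 4)
Number of 3-grams = length - 3 + 1 = 4 - 3 + 1
= 2


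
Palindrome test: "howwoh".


Word: "howwoh"
Reversed: "howwoh"
Forward == Backward? howwoh == howwoh
Palindrome = Yes


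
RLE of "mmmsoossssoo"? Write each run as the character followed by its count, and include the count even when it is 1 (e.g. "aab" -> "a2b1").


String: "mmmsoossssoo"
Scanning for consecutive runs:
  'm' x 3
  's' x 1
  'o' x 2
  's' x 4
  'o' x 2
RLE = "m3s1o2s4o2"


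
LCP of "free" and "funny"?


Word 1: "free"
Word 2: "funny"
Comparing from start:
  Pos 0: 'f' == 'f'
  Pos 1: 'r' != 'u' (stop)
LCP = "f" (length 1)


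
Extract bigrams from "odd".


Word: "odd" (length 3)
Number of bigrams = 3 - 2 + 1 = 2
  Position 0: "od"
  Position 1: "dd"
Bigrams = "od", "dd"


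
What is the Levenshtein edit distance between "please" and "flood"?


Word 1: "please" (length 6)
Word 2: "flood" (length 5)
One optimal edit sequence (insert/delete/substitute each cost 1):
  1. substitute 'p' -> 'f'  (+1)
  2. keep 'l'
  3. delete 'e'  (+1)
  4. substitute 'a' -> 'o'  (+1)
  5. substitute 's' -> 'o'  (+1)
  6. substitute 'e' -> 'd'  (+1)
Total edit operations: 5
Edit distance = 5


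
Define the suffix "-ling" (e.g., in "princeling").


Suffix: -ling
Example: princeling = prince + -ling
Meaning = small / young


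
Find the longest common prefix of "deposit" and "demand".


Word 1: "deposit"
Word 2: "demand"
Comparing from start:
  Pos 0: 'd' == 'd'
  Pos 1: 'e' == 'e'
  Pos 2: 'p' != 'm' (stop)
LCP = "de" (length 2)


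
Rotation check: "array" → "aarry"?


Word: "array", Candidate: "aarry"
Method: check if candidate is substring of word+word
"arrayarray" contains "aarry"? No
Is rotation = No


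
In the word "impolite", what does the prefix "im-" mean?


Prefix: im-
As in: impolite -> im- + polite
Meaning = not / into


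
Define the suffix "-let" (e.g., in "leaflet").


Suffix: -let
As in: leaflet -> leaf + -let
Meaning = small


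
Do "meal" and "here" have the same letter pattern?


Pattern of "meal": [0, 1, 2, 3]
Pattern of "here": [0, 1, 2, 1]
Patterns do not match
Same pattern = No
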